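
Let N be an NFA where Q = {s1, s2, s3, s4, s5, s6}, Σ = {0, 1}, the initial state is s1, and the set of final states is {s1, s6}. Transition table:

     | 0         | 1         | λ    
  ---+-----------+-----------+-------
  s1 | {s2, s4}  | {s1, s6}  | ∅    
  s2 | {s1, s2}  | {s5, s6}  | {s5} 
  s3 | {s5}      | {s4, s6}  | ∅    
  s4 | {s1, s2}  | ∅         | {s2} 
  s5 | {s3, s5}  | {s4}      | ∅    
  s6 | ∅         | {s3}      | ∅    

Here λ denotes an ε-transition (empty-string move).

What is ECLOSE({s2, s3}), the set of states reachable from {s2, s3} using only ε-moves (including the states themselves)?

Begin with {s2, s3}.
ε-move s2 → s5; add s5.

{s2, s3, s5}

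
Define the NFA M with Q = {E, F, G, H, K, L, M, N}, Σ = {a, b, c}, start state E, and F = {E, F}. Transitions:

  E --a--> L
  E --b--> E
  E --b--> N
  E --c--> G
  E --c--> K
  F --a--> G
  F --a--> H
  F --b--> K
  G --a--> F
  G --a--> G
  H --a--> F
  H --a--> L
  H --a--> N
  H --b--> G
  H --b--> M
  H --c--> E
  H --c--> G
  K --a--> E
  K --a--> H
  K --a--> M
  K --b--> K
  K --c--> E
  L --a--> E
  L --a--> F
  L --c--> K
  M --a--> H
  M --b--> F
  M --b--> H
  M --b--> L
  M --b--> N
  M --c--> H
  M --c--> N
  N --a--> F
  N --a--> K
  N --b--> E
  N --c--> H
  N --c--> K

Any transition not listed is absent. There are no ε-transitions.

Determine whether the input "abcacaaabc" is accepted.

Start in {E}.
Read 'a': E→{L}; now {L}.
Read 'b': L→∅; now ∅.
The set is empty and remains empty for the remaining 8 symbols.
The final set ∅ contains no accepting state.

No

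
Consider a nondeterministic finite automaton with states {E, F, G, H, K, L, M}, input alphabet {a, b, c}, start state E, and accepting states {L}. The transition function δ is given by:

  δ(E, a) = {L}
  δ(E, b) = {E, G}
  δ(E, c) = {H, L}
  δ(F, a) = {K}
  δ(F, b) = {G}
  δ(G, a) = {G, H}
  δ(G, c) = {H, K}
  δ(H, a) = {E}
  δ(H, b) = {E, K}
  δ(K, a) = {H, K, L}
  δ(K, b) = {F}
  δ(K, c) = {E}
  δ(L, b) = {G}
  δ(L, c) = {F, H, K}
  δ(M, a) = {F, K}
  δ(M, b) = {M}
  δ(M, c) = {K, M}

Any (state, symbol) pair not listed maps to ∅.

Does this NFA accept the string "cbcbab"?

No

Start in {E}.
Read 'c': {E} → {H, L}.
Read 'b': {H, L} → {E, G, K}.
Read 'c': {E, G, K} → {E, H, K, L}.
Read 'b': {E, H, K, L} → {E, F, G, K}.
Read 'a': {E, F, G, K} → {G, H, K, L}.
Read 'b': {G, H, K, L} → {E, F, G, K}.
The final set {E, F, G, K} contains no accepting state.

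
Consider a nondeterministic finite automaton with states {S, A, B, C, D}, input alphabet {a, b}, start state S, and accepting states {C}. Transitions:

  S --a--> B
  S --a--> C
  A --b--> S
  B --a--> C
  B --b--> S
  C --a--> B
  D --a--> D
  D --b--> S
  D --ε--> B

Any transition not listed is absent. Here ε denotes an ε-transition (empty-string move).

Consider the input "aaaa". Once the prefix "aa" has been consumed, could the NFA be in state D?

No

Start in {S}.
Read 'a': {S} → {B, C}.
Read 'a': {B, C} → {B, C}.
State D is not in {B, C}.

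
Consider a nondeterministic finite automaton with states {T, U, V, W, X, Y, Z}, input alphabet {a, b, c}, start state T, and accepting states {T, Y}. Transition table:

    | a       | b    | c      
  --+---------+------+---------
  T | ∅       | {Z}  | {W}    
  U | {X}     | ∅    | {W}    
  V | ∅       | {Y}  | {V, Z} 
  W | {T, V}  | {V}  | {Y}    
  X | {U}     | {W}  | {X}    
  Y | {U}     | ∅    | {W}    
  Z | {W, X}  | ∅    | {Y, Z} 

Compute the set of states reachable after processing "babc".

{V, Y, Z}

Start in {T}.
Read 'b': T→{Z}; now {Z}.
Read 'a': Z→{W, X}; now {W, X}.
Read 'b': W→{V}, X→{W}; now {V, W}.
Read 'c': V→{V, Z}, W→{Y}; now {V, Y, Z}.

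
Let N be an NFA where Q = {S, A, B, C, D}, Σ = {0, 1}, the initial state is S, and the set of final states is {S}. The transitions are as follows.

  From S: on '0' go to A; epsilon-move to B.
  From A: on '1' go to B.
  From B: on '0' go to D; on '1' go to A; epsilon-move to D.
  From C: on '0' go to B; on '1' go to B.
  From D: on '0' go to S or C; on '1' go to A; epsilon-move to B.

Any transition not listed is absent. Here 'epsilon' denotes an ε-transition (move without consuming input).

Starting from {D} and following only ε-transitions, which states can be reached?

Begin with {D}.
ε-move D → B; add B.

{B, D}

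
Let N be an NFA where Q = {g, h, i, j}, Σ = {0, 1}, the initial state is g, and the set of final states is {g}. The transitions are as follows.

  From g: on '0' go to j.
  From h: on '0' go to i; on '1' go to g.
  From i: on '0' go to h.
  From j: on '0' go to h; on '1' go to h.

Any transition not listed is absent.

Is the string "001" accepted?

Yes

Start in {g}.
Read '0': {g} → {j}.
Read '0': {j} → {h}.
Read '1': {h} → {g}.
The final set {g} contains the accepting state g.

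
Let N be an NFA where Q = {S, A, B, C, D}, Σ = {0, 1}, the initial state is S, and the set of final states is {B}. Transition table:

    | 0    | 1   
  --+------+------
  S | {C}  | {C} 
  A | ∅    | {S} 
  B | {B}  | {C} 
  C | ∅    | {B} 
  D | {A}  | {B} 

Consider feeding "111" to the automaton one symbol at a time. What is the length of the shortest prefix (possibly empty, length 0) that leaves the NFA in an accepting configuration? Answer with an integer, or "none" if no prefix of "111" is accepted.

Start in {S}.
Read '1': {S} → {C}.
Read '1': {C} → {B}.
None of the earlier sets intersect F, but {B} does.

2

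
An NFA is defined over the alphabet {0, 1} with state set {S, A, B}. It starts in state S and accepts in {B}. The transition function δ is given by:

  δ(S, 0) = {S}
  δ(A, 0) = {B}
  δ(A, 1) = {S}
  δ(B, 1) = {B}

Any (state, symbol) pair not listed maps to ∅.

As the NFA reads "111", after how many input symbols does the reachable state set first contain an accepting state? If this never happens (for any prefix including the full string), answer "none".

Start in {S}.
Read '1': S→∅; now ∅.
The set is empty and remains empty for the remaining 2 symbols.
No reachable set along the way intersects F.

none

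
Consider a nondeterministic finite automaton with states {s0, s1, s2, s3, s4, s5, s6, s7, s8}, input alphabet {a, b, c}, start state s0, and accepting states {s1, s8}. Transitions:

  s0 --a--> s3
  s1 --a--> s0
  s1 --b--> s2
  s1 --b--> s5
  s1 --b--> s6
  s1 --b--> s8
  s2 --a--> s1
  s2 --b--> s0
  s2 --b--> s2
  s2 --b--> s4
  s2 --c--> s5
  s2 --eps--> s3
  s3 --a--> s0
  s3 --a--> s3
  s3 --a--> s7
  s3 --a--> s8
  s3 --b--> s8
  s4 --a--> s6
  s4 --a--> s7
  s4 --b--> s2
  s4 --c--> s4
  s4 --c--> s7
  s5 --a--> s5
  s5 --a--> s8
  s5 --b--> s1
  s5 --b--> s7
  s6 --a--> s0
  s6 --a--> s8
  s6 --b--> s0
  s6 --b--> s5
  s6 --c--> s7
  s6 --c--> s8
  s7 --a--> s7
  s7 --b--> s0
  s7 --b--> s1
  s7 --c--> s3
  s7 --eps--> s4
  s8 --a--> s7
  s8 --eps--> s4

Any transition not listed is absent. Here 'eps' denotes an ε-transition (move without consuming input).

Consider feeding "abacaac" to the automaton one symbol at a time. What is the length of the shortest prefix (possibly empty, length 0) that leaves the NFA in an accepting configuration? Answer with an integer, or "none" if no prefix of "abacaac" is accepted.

Start in {s0}.
Read 'a': s0→{s3}; now {s3}.
Read 'b': s3→{s8}; union {s8}; ε-closure = {s4, s8}.
None of the earlier sets intersect F, but {s4, s8} does.

2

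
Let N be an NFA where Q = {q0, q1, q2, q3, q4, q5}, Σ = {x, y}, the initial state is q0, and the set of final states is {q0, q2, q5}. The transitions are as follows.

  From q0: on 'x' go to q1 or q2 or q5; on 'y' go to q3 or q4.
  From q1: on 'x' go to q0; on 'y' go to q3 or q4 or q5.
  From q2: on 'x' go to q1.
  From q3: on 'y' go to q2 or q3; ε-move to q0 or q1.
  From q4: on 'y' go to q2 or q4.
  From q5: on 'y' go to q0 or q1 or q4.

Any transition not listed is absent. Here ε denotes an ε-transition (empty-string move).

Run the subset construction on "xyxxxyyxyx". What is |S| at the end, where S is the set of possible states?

Start in {q0}.
Read 'x': {q0} → {q1, q2, q5}.
Read 'y': {q1, q2, q5} → {q0, q1, q3, q4, q5}.
Read 'x': {q0, q1, q3, q4, q5} → {q0, q1, q2, q5}.
Read 'x': {q0, q1, q2, q5} → {q0, q1, q2, q5}.
Read 'x': {q0, q1, q2, q5} → {q0, q1, q2, q5}.
Read 'y': {q0, q1, q2, q5} → {q0, q1, q3, q4, q5}.
Read 'y': {q0, q1, q3, q4, q5} → {q0, q1, q2, q3, q4, q5}.
Read 'x': {q0, q1, q2, q3, q4, q5} → {q0, q1, q2, q5}.
Read 'y': {q0, q1, q2, q5} → {q0, q1, q3, q4, q5}.
Read 'x': {q0, q1, q3, q4, q5} → {q0, q1, q2, q5}.
That set has 4 states.

4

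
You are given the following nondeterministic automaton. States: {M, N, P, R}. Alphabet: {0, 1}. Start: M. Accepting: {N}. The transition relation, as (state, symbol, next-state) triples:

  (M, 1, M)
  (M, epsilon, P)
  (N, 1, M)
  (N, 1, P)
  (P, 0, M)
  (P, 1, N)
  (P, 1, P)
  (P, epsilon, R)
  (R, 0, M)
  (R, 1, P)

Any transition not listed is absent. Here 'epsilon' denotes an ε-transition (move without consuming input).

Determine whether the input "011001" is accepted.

Start: ε-closure({M}) = {M, P, R}.
Read '0': M→∅, P→{M}, R→{M}; union {M}; ε-closure = {M, P, R}.
Read '1': M→{M}, P→{N, P}, R→{P}; union {M, N, P}; ε-closure = {M, N, P, R}.
Read '1': M→{M}, N→{M, P}, P→{N, P}, R→{P}; union {M, N, P}; ε-closure = {M, N, P, R}.
Read '0': M→∅, N→∅, P→{M}, R→{M}; union {M}; ε-closure = {M, P, R}.
Read '0': M→∅, P→{M}, R→{M}; union {M}; ε-closure = {M, P, R}.
Read '1': M→{M}, P→{N, P}, R→{P}; union {M, N, P}; ε-closure = {M, N, P, R}.
The final set {M, N, P, R} contains the accepting state N.

Yes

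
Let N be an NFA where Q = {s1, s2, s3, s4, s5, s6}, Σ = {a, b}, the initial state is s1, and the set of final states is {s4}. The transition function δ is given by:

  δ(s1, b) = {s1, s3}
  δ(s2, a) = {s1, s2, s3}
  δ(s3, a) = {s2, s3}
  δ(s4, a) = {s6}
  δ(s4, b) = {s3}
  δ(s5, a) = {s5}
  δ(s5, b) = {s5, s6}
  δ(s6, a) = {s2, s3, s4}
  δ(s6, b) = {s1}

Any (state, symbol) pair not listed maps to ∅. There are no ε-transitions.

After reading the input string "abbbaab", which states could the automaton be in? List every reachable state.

Start in {s1}.
Read 'a': s1→∅; now ∅.
The set is empty and remains empty for the remaining 6 symbols.

∅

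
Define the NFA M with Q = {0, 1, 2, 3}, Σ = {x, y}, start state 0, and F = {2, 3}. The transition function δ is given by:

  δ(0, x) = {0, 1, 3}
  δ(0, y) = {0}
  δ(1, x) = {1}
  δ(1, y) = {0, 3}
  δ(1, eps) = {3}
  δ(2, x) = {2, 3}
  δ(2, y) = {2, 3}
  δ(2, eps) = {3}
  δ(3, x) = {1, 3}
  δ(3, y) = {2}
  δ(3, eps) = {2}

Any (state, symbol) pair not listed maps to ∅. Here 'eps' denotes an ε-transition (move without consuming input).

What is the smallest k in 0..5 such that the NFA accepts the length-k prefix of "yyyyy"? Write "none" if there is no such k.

none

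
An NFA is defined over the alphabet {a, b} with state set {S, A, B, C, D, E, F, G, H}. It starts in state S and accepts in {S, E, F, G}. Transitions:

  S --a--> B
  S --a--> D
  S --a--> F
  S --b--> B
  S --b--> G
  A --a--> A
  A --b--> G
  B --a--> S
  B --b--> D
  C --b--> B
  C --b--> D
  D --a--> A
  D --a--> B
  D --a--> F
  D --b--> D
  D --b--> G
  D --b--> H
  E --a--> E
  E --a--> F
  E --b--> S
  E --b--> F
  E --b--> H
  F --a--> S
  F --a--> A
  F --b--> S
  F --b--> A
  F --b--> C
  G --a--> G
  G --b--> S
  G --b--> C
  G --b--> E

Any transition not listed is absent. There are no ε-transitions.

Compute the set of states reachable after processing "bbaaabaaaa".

{S, A, B, D, F, G}

Start in {S}.
Read 'b': S→{B, G}; now {B, G}.
Read 'b': B→{D}, G→{S, C, E}; now {S, C, D, E}.
Read 'a': S→{B, D, F}, C→∅, D→{A, B, F}, E→{E, F}; now {A, B, D, E, F}.
Read 'a': A→{A}, B→{S}, D→{A, B, F}, E→{E, F}, F→{S, A}; now {S, A, B, E, F}.
Read 'a': S→{B, D, F}, A→{A}, B→{S}, E→{E, F}, F→{S, A}; now {S, A, B, D, E, F}.
Read 'b': S→{B, G}, A→{G}, B→{D}, D→{D, G, H}, E→{S, F, H}, F→{S, A, C}; now {S, A, B, C, D, F, G, H}.
Read 'a': S→{B, D, F}, A→{A}, B→{S}, C→∅, D→{A, B, F}, F→{S, A}, G→{G}, H→∅; now {S, A, B, D, F, G}.
Read 'a': S→{B, D, F}, A→{A}, B→{S}, D→{A, B, F}, F→{S, A}, G→{G}; now {S, A, B, D, F, G}.
Read 'a': S→{B, D, F}, A→{A}, B→{S}, D→{A, B, F}, F→{S, A}, G→{G}; now {S, A, B, D, F, G}.
Read 'a': S→{B, D, F}, A→{A}, B→{S}, D→{A, B, F}, F→{S, A}, G→{G}; now {S, A, B, D, F, G}.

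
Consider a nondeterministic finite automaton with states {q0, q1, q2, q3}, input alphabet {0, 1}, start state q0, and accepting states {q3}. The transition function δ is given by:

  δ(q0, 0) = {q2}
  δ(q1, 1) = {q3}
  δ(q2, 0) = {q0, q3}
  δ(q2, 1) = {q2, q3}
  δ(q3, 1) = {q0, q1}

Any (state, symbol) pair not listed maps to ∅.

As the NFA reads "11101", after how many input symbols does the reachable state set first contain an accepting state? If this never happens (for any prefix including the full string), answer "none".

none

Start in {q0}.
Read '1': q0→∅; now ∅.
The set is empty and remains empty for the remaining 4 symbols.
No reachable set along the way intersects F.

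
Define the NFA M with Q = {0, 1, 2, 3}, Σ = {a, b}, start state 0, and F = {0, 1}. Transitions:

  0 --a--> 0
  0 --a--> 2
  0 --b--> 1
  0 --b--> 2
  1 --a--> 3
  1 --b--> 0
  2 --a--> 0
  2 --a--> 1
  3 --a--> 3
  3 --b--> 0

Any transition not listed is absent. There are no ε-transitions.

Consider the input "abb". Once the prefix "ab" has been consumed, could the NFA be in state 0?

No

Start in {0}.
Read 'a': {0} → {0, 2}.
Read 'b': {0, 2} → {1, 2}.
State 0 is not in {1, 2}.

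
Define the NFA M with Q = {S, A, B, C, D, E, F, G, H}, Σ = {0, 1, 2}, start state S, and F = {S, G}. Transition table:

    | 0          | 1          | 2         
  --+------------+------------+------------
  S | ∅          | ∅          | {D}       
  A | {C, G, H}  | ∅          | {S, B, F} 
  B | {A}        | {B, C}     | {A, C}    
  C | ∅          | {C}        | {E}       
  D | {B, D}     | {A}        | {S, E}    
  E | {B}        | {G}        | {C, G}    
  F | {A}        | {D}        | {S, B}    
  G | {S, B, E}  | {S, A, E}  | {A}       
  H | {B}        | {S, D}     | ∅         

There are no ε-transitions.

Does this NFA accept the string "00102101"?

No

Start in {S}.
Read '0': {S} → ∅.
The set is empty and remains empty for the remaining 7 symbols.
The final set ∅ contains no accepting state.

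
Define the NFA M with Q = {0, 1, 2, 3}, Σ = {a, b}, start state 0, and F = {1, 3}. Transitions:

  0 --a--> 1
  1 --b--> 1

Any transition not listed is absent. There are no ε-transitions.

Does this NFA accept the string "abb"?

Yes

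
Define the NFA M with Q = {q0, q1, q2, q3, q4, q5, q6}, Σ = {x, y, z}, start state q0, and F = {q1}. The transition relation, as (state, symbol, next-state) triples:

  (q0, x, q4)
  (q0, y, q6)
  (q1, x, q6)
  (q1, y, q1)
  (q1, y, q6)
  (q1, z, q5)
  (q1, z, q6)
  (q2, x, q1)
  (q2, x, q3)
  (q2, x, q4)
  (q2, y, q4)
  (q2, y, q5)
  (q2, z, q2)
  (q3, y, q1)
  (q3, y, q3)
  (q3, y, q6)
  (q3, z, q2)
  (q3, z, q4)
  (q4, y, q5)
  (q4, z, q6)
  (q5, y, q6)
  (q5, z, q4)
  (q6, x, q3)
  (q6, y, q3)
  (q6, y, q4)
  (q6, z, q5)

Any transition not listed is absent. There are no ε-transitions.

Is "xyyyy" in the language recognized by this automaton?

Start in {q0}.
Read 'x': {q0} → {q4}.
Read 'y': {q4} → {q5}.
Read 'y': {q5} → {q6}.
Read 'y': {q6} → {q3, q4}.
Read 'y': {q3, q4} → {q1, q3, q5, q6}.
The final set {q1, q3, q5, q6} contains the accepting state q1.

Yes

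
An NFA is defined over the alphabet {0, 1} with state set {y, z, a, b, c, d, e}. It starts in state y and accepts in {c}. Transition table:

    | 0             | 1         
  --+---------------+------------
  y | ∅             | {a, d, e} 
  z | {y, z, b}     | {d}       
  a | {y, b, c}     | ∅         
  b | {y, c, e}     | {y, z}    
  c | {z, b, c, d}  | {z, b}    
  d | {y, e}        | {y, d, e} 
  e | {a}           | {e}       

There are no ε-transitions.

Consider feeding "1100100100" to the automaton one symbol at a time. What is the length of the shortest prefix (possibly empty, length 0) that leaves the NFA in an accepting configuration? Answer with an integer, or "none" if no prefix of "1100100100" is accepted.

Start in {y}.
Read '1': {y} → {a, d, e}.
Read '1': {a, d, e} → {y, d, e}.
Read '0': {y, d, e} → {y, a, e}.
Read '0': {y, a, e} → {y, a, b, c}.
None of the earlier sets intersect F, but {y, a, b, c} does.

4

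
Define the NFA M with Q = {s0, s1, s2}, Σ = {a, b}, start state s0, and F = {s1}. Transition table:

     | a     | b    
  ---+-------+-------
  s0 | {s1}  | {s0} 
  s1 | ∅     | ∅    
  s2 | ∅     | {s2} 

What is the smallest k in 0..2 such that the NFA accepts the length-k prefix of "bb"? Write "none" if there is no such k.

none

Start in {s0}.
Read 'b': s0→{s0}; now {s0}.
Read 'b': s0→{s0}; now {s0}.
No reachable set along the way intersects F.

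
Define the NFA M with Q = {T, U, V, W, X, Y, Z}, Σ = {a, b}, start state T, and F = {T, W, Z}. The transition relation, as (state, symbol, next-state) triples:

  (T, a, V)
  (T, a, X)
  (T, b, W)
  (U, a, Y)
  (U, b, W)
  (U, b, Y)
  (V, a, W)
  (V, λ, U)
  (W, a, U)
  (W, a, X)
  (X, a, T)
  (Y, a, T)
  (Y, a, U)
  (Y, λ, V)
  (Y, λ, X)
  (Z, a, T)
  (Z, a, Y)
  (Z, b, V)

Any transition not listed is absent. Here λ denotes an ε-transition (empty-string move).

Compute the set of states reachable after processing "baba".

Start in {T}.
Read 'b': T→{W}; now {W}.
Read 'a': W→{U, X}; now {U, X}.
Read 'b': U→{W, Y}, X→∅; union {W, Y}; ε-closure = {U, V, W, X, Y}.
Read 'a': U→{Y}, V→{W}, W→{U, X}, X→{T}, Y→{T, U}; union {T, U, W, X, Y}; ε-closure = {T, U, V, W, X, Y}.

{T, U, V, W, X, Y}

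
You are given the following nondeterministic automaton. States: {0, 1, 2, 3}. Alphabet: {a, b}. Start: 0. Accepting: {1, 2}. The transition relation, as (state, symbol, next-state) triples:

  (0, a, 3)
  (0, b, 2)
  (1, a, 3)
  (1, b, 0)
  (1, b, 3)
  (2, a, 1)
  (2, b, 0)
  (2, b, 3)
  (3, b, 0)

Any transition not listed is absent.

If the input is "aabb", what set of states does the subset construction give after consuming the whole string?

∅

Start in {0}.
Read 'a': {0} → {3}.
Read 'a': {3} → ∅.
The set is empty and remains empty for the remaining 2 symbols.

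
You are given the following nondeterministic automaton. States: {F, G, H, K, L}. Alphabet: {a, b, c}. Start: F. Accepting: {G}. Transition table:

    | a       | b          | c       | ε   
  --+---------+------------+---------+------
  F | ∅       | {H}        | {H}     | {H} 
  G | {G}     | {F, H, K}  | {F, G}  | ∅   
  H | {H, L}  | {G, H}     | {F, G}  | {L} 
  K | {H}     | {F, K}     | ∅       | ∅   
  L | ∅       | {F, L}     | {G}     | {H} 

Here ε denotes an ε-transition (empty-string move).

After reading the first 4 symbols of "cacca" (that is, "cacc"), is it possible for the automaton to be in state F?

Yes

Start: ε-closure({F}) = {F, H, L}.
Read 'c': F→{H}, H→{F, G}, L→{G}; union {F, G, H}; ε-closure = {F, G, H, L}.
Read 'a': F→∅, G→{G}, H→{H, L}, L→∅; now {G, H, L}.
Read 'c': G→{F, G}, H→{F, G}, L→{G}; union {F, G}; ε-closure = {F, G, H, L}.
Read 'c': F→{H}, G→{F, G}, H→{F, G}, L→{G}; union {F, G, H}; ε-closure = {F, G, H, L}.
State F is in {F, G, H, L}.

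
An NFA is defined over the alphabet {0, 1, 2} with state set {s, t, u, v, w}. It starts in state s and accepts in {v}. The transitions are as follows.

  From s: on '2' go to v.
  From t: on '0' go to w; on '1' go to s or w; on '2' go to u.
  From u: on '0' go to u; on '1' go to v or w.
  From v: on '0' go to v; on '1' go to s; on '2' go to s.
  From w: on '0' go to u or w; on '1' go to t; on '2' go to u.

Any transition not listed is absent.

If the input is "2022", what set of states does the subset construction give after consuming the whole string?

{v}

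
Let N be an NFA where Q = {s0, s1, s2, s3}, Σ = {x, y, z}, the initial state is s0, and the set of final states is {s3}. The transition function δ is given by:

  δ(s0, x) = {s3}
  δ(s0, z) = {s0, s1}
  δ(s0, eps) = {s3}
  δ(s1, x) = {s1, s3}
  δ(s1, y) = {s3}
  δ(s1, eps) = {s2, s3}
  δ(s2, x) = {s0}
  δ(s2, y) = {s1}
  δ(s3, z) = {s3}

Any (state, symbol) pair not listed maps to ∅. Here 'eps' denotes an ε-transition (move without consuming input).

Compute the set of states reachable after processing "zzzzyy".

Start: ε-closure({s0}) = {s0, s3}.
Read 'z': {s0, s3} → {s0, s1, s2, s3}.
Read 'z': {s0, s1, s2, s3} → {s0, s1, s2, s3}.
Read 'z': {s0, s1, s2, s3} → {s0, s1, s2, s3}.
Read 'z': {s0, s1, s2, s3} → {s0, s1, s2, s3}.
Read 'y': {s0, s1, s2, s3} → {s1, s2, s3}.
Read 'y': {s1, s2, s3} → {s1, s2, s3}.

{s1, s2, s3}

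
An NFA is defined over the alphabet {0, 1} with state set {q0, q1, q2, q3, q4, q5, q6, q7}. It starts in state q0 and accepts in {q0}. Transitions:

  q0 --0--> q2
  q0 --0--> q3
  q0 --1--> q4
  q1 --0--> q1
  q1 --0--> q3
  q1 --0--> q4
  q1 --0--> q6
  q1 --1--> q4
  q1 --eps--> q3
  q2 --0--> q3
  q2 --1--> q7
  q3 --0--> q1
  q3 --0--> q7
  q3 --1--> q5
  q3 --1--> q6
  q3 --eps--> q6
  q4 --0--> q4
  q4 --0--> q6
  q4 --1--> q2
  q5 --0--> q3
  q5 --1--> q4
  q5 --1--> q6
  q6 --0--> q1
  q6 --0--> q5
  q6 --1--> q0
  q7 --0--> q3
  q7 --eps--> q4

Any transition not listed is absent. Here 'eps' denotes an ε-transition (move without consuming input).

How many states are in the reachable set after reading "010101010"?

6

Start in {q0}.
Read '0': q0→{q2, q3}; union {q2, q3}; ε-closure = {q2, q3, q6}.
Read '1': q2→{q7}, q3→{q5, q6}, q6→{q0}; union {q0, q5, q6, q7}; ε-closure = {q0, q4, q5, q6, q7}.
Read '0': q0→{q2, q3}, q4→{q4, q6}, q5→{q3}, q6→{q1, q5}, q7→{q3}; now {q1, q2, q3, q4, q5, q6}.
Read '1': q1→{q4}, q2→{q7}, q3→{q5, q6}, q4→{q2}, q5→{q4, q6}, q6→{q0}; now {q0, q2, q4, q5, q6, q7}.
Read '0': q0→{q2, q3}, q2→{q3}, q4→{q4, q6}, q5→{q3}, q6→{q1, q5}, q7→{q3}; now {q1, q2, q3, q4, q5, q6}.
Read '1': q1→{q4}, q2→{q7}, q3→{q5, q6}, q4→{q2}, q5→{q4, q6}, q6→{q0}; now {q0, q2, q4, q5, q6, q7}.
Read '0': q0→{q2, q3}, q2→{q3}, q4→{q4, q6}, q5→{q3}, q6→{q1, q5}, q7→{q3}; now {q1, q2, q3, q4, q5, q6}.
Read '1': q1→{q4}, q2→{q7}, q3→{q5, q6}, q4→{q2}, q5→{q4, q6}, q6→{q0}; now {q0, q2, q4, q5, q6, q7}.
Read '0': q0→{q2, q3}, q2→{q3}, q4→{q4, q6}, q5→{q3}, q6→{q1, q5}, q7→{q3}; now {q1, q2, q3, q4, q5, q6}.
That set has 6 states.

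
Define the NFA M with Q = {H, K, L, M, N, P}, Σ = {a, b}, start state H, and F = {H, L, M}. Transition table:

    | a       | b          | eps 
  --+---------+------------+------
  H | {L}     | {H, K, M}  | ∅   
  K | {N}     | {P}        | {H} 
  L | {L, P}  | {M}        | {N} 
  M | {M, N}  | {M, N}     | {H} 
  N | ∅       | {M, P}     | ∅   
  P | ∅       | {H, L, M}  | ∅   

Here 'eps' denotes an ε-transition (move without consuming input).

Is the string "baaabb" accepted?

Yes

Start in {H}.
Read 'b': H→{H, K, M}; now {H, K, M}.
Read 'a': H→{L}, K→{N}, M→{M, N}; union {L, M, N}; ε-closure = {H, L, M, N}.
Read 'a': H→{L}, L→{L, P}, M→{M, N}, N→∅; union {L, M, N, P}; ε-closure = {H, L, M, N, P}.
Read 'a': H→{L}, L→{L, P}, M→{M, N}, N→∅, P→∅; union {L, M, N, P}; ε-closure = {H, L, M, N, P}.
Read 'b': H→{H, K, M}, L→{M}, M→{M, N}, N→{M, P}, P→{H, L, M}; now {H, K, L, M, N, P}.
Read 'b': H→{H, K, M}, K→{P}, L→{M}, M→{M, N}, N→{M, P}, P→{H, L, M}; now {H, K, L, M, N, P}.
The final set {H, K, L, M, N, P} contains the accepting states H, L, M.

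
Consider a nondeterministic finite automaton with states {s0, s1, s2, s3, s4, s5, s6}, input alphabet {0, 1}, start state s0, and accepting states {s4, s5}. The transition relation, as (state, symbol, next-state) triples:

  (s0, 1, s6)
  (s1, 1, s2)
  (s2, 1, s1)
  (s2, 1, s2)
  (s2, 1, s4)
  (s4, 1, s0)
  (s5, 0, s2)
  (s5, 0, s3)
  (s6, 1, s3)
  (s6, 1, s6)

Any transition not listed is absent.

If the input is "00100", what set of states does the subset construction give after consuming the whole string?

Start in {s0}.
Read '0': {s0} → ∅.
The set is empty and remains empty for the remaining 4 symbols.

∅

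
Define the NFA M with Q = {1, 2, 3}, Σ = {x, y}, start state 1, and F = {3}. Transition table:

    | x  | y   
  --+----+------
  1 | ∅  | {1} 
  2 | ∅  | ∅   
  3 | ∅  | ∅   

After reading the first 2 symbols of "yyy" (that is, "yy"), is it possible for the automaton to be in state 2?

No

Start in {1}.
Read 'y': 1→{1}; now {1}.
Read 'y': 1→{1}; now {1}.
State 2 is not in {1}.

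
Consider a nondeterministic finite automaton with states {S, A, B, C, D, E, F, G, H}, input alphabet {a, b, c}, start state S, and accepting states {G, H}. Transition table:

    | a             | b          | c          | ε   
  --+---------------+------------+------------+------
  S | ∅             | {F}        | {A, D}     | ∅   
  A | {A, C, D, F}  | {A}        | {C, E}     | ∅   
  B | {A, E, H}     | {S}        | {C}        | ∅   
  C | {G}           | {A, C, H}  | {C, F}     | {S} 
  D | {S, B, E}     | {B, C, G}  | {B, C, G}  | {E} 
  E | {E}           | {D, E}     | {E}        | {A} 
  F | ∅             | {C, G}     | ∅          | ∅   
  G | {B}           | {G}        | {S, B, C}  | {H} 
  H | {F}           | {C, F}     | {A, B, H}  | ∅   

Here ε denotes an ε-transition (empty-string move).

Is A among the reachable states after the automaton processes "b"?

No

Start in {S}.
Read 'b': {S} → {F}.
State A is not in {F}.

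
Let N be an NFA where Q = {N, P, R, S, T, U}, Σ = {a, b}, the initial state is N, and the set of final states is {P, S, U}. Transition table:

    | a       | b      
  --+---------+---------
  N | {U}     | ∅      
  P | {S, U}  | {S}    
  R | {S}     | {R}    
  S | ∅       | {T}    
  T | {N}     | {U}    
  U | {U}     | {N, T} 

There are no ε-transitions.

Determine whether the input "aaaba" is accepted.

Yes

Start in {N}.
Read 'a': N→{U}; now {U}.
Read 'a': U→{U}; now {U}.
Read 'a': U→{U}; now {U}.
Read 'b': U→{N, T}; now {N, T}.
Read 'a': N→{U}, T→{N}; now {N, U}.
The final set {N, U} contains the accepting state U.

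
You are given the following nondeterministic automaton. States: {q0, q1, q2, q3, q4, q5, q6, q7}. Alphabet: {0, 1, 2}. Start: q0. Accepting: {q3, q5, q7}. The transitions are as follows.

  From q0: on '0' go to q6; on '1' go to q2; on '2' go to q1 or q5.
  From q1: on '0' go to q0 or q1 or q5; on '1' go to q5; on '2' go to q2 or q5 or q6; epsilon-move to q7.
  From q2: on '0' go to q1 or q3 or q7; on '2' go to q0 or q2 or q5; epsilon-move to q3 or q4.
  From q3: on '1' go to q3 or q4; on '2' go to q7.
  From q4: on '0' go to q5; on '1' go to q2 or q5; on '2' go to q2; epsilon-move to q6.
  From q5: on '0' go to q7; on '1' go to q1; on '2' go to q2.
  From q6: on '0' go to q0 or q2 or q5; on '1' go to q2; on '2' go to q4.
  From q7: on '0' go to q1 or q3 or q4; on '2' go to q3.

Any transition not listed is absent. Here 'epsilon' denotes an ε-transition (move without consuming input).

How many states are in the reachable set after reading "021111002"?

8

Start in {q0}.
Read '0': {q0} → {q6}.
Read '2': {q6} → {q4, q6}.
Read '1': {q4, q6} → {q2, q3, q4, q5, q6}.
Read '1': {q2, q3, q4, q5, q6} → {q1, q2, q3, q4, q5, q6, q7}.
Read '1': {q1, q2, q3, q4, q5, q6, q7} → {q1, q2, q3, q4, q5, q6, q7}.
Read '1': {q1, q2, q3, q4, q5, q6, q7} → {q1, q2, q3, q4, q5, q6, q7}.
Read '0': {q1, q2, q3, q4, q5, q6, q7} → {q0, q1, q2, q3, q4, q5, q6, q7}.
Read '0': {q0, q1, q2, q3, q4, q5, q6, q7} → {q0, q1, q2, q3, q4, q5, q6, q7}.
Read '2': {q0, q1, q2, q3, q4, q5, q6, q7} → {q0, q1, q2, q3, q4, q5, q6, q7}.
That set has 8 states.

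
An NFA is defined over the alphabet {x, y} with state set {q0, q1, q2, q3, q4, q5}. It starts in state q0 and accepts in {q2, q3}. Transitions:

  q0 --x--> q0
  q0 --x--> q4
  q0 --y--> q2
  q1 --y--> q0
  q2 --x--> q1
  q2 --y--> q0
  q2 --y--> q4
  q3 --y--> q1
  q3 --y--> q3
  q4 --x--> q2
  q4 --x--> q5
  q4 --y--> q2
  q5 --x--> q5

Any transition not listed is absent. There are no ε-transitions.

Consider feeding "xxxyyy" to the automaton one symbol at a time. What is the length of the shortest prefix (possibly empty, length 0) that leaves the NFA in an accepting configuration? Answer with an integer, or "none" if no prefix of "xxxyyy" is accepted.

2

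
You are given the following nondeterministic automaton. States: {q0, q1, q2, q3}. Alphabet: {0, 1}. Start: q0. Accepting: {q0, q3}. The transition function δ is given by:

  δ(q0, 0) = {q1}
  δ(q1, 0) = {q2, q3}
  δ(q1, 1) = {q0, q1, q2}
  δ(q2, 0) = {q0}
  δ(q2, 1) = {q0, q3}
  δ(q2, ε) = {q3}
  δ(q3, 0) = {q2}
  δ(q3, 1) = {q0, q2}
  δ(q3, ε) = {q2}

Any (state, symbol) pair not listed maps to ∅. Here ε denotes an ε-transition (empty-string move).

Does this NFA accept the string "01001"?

Yes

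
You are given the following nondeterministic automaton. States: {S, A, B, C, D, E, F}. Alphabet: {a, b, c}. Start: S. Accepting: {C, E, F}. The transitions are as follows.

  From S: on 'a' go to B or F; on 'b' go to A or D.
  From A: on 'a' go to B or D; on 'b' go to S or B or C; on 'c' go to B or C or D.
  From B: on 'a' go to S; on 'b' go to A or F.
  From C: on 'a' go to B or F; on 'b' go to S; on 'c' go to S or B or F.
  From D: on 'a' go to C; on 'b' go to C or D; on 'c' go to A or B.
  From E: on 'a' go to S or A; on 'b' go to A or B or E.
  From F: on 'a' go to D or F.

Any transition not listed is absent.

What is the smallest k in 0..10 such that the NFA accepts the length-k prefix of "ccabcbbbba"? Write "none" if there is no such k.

Start in {S}.
Read 'c': S→∅; now ∅.
The set is empty and remains empty for the remaining 9 symbols.
No reachable set along the way intersects F.

none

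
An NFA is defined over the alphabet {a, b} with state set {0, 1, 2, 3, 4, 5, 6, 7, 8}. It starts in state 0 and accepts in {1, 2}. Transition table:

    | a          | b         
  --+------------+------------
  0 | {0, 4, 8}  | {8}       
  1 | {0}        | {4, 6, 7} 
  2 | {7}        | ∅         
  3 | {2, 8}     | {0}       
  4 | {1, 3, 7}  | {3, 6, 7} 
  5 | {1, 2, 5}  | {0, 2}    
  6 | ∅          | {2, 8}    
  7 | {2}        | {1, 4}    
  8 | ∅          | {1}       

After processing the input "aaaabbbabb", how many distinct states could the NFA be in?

Start in {0}.
Read 'a': {0} → {0, 4, 8}.
Read 'a': {0, 4, 8} → {0, 1, 3, 4, 7, 8}.
Read 'a': {0, 1, 3, 4, 7, 8} → {0, 1, 2, 3, 4, 7, 8}.
Read 'a': {0, 1, 2, 3, 4, 7, 8} → {0, 1, 2, 3, 4, 7, 8}.
Read 'b': {0, 1, 2, 3, 4, 7, 8} → {0, 1, 3, 4, 6, 7, 8}.
Read 'b': {0, 1, 3, 4, 6, 7, 8} → {0, 1, 2, 3, 4, 6, 7, 8}.
Read 'b': {0, 1, 2, 3, 4, 6, 7, 8} → {0, 1, 2, 3, 4, 6, 7, 8}.
Read 'a': {0, 1, 2, 3, 4, 6, 7, 8} → {0, 1, 2, 3, 4, 7, 8}.
Read 'b': {0, 1, 2, 3, 4, 7, 8} → {0, 1, 3, 4, 6, 7, 8}.
Read 'b': {0, 1, 3, 4, 6, 7, 8} → {0, 1, 2, 3, 4, 6, 7, 8}.
That set has 8 states.

8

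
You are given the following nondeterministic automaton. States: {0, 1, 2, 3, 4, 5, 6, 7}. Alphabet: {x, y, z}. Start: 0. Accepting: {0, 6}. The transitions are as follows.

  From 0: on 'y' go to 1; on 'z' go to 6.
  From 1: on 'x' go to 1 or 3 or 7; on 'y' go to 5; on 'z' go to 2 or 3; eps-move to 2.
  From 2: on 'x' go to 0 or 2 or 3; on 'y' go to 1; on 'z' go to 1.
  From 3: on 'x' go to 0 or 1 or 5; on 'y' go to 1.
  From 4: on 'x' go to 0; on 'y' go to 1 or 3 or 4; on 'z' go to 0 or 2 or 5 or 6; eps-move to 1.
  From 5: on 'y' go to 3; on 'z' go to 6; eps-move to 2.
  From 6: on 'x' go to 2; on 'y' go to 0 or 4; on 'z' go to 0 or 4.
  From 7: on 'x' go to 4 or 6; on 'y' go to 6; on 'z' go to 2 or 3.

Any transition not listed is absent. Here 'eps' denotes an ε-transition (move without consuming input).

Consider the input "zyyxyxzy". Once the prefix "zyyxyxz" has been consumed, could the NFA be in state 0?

No

Start in {0}.
Read 'z': 0→{6}; now {6}.
Read 'y': 6→{0, 4}; union {0, 4}; ε-closure = {0, 1, 2, 4}.
Read 'y': 0→{1}, 1→{5}, 2→{1}, 4→{1, 3, 4}; union {1, 3, 4, 5}; ε-closure = {1, 2, 3, 4, 5}.
Read 'x': 1→{1, 3, 7}, 2→{0, 2, 3}, 3→{0, 1, 5}, 4→{0}, 5→∅; now {0, 1, 2, 3, 5, 7}.
Read 'y': 0→{1}, 1→{5}, 2→{1}, 3→{1}, 5→{3}, 7→{6}; union {1, 3, 5, 6}; ε-closure = {1, 2, 3, 5, 6}.
Read 'x': 1→{1, 3, 7}, 2→{0, 2, 3}, 3→{0, 1, 5}, 5→∅, 6→{2}; now {0, 1, 2, 3, 5, 7}.
Read 'z': 0→{6}, 1→{2, 3}, 2→{1}, 3→∅, 5→{6}, 7→{2, 3}; now {1, 2, 3, 6}.
State 0 is not in {1, 2, 3, 6}.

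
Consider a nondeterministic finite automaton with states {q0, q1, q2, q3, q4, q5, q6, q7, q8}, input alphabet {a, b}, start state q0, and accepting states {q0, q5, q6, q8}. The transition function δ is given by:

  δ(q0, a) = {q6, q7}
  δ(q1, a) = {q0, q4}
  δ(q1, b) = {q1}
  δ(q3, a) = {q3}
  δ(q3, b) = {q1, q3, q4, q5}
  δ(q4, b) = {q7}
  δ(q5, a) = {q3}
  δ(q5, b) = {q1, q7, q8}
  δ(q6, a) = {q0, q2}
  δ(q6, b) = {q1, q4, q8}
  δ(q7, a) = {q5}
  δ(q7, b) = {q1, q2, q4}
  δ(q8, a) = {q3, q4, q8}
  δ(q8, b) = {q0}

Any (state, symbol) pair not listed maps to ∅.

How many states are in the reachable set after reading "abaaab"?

7

Start in {q0}.
Read 'a': q0→{q6, q7}; now {q6, q7}.
Read 'b': q6→{q1, q4, q8}, q7→{q1, q2, q4}; now {q1, q2, q4, q8}.
Read 'a': q1→{q0, q4}, q2→∅, q4→∅, q8→{q3, q4, q8}; now {q0, q3, q4, q8}.
Read 'a': q0→{q6, q7}, q3→{q3}, q4→∅, q8→{q3, q4, q8}; now {q3, q4, q6, q7, q8}.
Read 'a': q3→{q3}, q4→∅, q6→{q0, q2}, q7→{q5}, q8→{q3, q4, q8}; now {q0, q2, q3, q4, q5, q8}.
Read 'b': q0→∅, q2→∅, q3→{q1, q3, q4, q5}, q4→{q7}, q5→{q1, q7, q8}, q8→{q0}; now {q0, q1, q3, q4, q5, q7, q8}.
That set has 7 states.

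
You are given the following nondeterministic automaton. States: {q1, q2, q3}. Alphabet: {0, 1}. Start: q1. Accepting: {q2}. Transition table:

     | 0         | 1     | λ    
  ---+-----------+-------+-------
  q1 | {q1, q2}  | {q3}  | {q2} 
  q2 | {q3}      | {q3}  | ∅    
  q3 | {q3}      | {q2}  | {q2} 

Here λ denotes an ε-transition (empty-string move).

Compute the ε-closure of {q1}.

Begin with {q1}.
ε-move q1 → q2; add q2.

{q1, q2}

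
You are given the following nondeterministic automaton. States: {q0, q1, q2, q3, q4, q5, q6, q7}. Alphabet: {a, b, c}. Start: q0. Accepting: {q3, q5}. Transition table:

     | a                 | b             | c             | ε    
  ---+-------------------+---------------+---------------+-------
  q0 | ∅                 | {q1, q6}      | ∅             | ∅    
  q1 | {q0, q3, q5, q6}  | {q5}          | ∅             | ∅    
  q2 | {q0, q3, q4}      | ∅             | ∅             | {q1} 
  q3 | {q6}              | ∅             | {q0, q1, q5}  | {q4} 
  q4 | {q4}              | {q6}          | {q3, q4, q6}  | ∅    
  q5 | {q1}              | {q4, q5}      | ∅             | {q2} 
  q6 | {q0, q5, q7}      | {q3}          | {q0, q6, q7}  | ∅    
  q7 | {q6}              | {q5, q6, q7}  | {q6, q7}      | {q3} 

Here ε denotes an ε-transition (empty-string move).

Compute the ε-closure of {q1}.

Begin with {q1}.
No ε-moves leave this set, so the closure equals the set itself.

{q1}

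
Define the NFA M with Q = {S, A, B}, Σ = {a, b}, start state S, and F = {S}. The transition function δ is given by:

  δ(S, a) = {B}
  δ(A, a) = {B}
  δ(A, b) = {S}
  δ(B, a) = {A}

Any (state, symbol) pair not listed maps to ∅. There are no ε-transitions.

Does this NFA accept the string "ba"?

No

Start in {S}.
Read 'b': {S} → ∅.
The set is empty and remains empty for the remaining 1 symbol.
The final set ∅ contains no accepting state.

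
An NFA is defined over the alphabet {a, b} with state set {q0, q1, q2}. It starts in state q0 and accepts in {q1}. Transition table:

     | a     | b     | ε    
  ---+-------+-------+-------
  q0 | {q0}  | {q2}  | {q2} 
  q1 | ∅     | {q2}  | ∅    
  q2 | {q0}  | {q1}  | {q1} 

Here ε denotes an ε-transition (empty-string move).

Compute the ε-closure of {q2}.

{q1, q2}

Begin with {q2}.
ε-move q2 → q1; add q1.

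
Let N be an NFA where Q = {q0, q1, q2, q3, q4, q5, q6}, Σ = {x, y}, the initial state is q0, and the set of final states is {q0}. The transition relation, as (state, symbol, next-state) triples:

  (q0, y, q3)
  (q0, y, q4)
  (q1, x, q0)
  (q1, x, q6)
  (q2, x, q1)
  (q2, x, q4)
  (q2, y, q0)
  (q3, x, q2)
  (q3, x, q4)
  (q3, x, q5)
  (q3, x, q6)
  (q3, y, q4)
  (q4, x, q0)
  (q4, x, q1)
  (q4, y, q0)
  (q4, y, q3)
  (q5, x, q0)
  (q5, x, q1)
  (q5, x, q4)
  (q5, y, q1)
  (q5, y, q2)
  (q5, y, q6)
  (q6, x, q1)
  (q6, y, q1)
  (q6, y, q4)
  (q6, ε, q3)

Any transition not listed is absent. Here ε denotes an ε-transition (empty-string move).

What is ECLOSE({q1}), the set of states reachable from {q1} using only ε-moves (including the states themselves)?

{q1}

Begin with {q1}.
No ε-moves leave this set, so the closure equals the set itself.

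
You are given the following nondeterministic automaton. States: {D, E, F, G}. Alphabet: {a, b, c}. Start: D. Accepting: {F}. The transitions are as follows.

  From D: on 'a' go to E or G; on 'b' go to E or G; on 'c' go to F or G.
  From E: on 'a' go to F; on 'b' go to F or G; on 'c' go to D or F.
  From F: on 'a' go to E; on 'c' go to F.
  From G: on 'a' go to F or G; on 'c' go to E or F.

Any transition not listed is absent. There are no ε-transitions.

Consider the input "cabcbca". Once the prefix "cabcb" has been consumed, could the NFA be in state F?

Yes

Start in {D}.
Read 'c': D→{F, G}; now {F, G}.
Read 'a': F→{E}, G→{F, G}; now {E, F, G}.
Read 'b': E→{F, G}, F→∅, G→∅; now {F, G}.
Read 'c': F→{F}, G→{E, F}; now {E, F}.
Read 'b': E→{F, G}, F→∅; now {F, G}.
State F is in {F, G}.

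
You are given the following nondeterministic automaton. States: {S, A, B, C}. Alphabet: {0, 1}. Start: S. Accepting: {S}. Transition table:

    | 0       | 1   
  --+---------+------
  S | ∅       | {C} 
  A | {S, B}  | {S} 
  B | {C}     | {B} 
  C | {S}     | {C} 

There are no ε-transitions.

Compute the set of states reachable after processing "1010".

{S}

Start in {S}.
Read '1': S→{C}; now {C}.
Read '0': C→{S}; now {S}.
Read '1': S→{C}; now {C}.
Read '0': C→{S}; now {S}.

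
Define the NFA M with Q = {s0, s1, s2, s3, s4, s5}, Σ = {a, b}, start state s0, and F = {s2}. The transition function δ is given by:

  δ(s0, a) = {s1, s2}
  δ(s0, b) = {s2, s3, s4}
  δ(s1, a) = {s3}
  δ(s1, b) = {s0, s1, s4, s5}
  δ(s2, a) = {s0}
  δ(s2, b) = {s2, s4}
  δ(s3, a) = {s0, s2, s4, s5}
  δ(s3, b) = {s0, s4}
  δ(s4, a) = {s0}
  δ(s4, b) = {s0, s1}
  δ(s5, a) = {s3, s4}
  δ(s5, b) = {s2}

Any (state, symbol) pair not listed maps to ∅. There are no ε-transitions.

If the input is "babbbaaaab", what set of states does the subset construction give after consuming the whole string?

Start in {s0}.
Read 'b': s0→{s2, s3, s4}; now {s2, s3, s4}.
Read 'a': s2→{s0}, s3→{s0, s2, s4, s5}, s4→{s0}; now {s0, s2, s4, s5}.
Read 'b': s0→{s2, s3, s4}, s2→{s2, s4}, s4→{s0, s1}, s5→{s2}; now {s0, s1, s2, s3, s4}.
Read 'b': s0→{s2, s3, s4}, s1→{s0, s1, s4, s5}, s2→{s2, s4}, s3→{s0, s4}, s4→{s0, s1}; now {s0, s1, s2, s3, s4, s5}.
Read 'b': s0→{s2, s3, s4}, s1→{s0, s1, s4, s5}, s2→{s2, s4}, s3→{s0, s4}, s4→{s0, s1}, s5→{s2}; now {s0, s1, s2, s3, s4, s5}.
Read 'a': s0→{s1, s2}, s1→{s3}, s2→{s0}, s3→{s0, s2, s4, s5}, s4→{s0}, s5→{s3, s4}; now {s0, s1, s2, s3, s4, s5}.
Read 'a': s0→{s1, s2}, s1→{s3}, s2→{s0}, s3→{s0, s2, s4, s5}, s4→{s0}, s5→{s3, s4}; now {s0, s1, s2, s3, s4, s5}.
Read 'a': s0→{s1, s2}, s1→{s3}, s2→{s0}, s3→{s0, s2, s4, s5}, s4→{s0}, s5→{s3, s4}; now {s0, s1, s2, s3, s4, s5}.
Read 'a': s0→{s1, s2}, s1→{s3}, s2→{s0}, s3→{s0, s2, s4, s5}, s4→{s0}, s5→{s3, s4}; now {s0, s1, s2, s3, s4, s5}.
Read 'b': s0→{s2, s3, s4}, s1→{s0, s1, s4, s5}, s2→{s2, s4}, s3→{s0, s4}, s4→{s0, s1}, s5→{s2}; now {s0, s1, s2, s3, s4, s5}.

{s0, s1, s2, s3, s4, s5}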